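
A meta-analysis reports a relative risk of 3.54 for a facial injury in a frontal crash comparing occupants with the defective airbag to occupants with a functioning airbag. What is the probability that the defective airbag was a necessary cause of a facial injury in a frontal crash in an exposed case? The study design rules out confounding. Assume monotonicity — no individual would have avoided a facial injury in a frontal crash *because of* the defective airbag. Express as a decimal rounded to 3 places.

PN ≈ 0.718

Under exogeneity and monotonicity, PN = (RR − 1) / RR = 1 − 1/RR.
PN = (3.54 − 1) / 3.54 = 2.54 / 3.54 ≈ 0.7175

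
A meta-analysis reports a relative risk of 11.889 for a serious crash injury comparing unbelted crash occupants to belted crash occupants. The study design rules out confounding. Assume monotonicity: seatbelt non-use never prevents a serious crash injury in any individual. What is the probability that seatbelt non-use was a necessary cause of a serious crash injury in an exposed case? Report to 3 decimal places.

PN ≈ 0.916

Under exogeneity and monotonicity, PN = (RR − 1) / RR = 1 − 1/RR.
PN = (11.889 − 1) / 11.889 = 10.89 / 11.889 ≈ 0.9159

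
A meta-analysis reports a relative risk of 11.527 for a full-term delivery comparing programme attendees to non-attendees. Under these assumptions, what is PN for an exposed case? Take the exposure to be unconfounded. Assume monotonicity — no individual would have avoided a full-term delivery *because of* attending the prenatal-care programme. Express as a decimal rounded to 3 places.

Under exogeneity and monotonicity, PN = (RR − 1) / RR = 1 − 1/RR.
PN = (11.527 − 1) / 11.527 = 10.53 / 11.527 ≈ 0.9132

PN ≈ 0.913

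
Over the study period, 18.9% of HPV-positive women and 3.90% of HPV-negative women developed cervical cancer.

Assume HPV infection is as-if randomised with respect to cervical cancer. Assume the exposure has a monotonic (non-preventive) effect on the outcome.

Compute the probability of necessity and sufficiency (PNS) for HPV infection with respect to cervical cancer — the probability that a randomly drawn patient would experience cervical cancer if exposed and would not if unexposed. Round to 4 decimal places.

PNS ≈ 0.1500

p₁ = 0.189, p₀ = 0.039.
Under exogeneity and monotonicity, PNS = p₁ − p₀.
PNS = 0.189 − 0.039 = 0.15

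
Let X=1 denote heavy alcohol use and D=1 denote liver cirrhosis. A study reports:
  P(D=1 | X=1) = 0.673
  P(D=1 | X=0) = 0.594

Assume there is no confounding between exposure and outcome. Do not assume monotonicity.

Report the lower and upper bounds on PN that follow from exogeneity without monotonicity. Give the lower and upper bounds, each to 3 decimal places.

0.117 ≤ PN ≤ 0.603

Let p₁ = 0.673, p₀ = 0.594.
Under exogeneity alone the bounds on PN are max{0,(p₁−p₀)/p₁} ≤ PN ≤ min{1,(1−p₀)/p₁}.
  lower = (p₁ − p₀)/p₁ = 0.079 / 0.673 ≈ 0.1174
  upper = min{1, (1 − p₀)/p₁} = 0.406 / 0.673 ≈ 0.6033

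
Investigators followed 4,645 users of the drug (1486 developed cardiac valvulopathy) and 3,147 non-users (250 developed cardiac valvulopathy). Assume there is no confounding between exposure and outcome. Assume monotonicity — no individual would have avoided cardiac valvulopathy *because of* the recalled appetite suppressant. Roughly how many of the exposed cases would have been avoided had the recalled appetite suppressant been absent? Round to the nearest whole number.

about 1117 cases

p₁ = P(outcome | exposed) = 1486/4645 = 0.31991
p₀ = P(outcome | unexposed) = 250/3147 = 0.079441
PN = (p₁ − p₀)/p₁ = (0.31991 − 0.079441) / 0.31991 ≈ 0.75168.
Attributable cases ≈ PN × (exposed cases) = 0.75168 × 1486 ≈ 1117.00.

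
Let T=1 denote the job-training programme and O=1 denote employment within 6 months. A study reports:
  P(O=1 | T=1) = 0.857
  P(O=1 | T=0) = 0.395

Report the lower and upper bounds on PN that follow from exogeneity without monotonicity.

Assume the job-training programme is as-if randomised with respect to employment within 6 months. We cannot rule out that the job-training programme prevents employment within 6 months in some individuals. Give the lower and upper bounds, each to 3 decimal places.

Let p₁ = 0.857, p₀ = 0.395.
Under exogeneity alone the bounds on PN are max{0,(p₁−p₀)/p₁} ≤ PN ≤ min{1,(1−p₀)/p₁}.
  lower = (p₁ − p₀)/p₁ = 0.462 / 0.857 ≈ 0.5391
  upper = min{1, (1 − p₀)/p₁} = 0.605 / 0.857 ≈ 0.7060

0.539 ≤ PN ≤ 0.706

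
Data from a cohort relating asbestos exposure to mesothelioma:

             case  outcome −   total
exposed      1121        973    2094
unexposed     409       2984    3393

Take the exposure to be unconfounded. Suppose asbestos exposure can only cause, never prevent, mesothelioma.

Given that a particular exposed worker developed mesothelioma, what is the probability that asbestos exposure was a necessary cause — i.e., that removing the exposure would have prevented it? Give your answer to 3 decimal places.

p₁ = P(outcome | exposed) = 1121/2094 = 0.53534
p₀ = P(outcome | unexposed) = 409/3393 = 0.12054
Under exogeneity and monotonicity, PN = (p₁ − p₀) / p₁.
PN = (0.53534 − 0.12054) / 0.53534 = 0.4148 / 0.53534 ≈ 0.7748

PN ≈ 0.775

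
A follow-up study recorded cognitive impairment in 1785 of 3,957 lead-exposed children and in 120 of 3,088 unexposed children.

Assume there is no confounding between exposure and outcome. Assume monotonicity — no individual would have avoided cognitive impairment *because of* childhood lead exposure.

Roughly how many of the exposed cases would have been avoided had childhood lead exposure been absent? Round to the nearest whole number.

p₁ = P(outcome | exposed) = 1785/3957 = 0.4511
p₀ = P(outcome | unexposed) = 120/3088 = 0.03886
PN = (p₁ − p₀)/p₁ = (0.4511 − 0.03886) / 0.4511 ≈ 0.91385.
Attributable cases ≈ PN × (exposed cases) = 0.91385 × 1785 ≈ 1631.23.

about 1631 cases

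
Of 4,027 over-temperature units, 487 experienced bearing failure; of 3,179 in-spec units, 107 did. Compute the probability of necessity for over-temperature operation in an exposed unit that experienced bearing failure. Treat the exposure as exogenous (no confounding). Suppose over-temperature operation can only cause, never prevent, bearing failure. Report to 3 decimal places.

PN ≈ 0.722

p₁ = P(outcome | exposed) = 487/4027 = 0.12093
p₀ = P(outcome | unexposed) = 107/3179 = 0.033658
Under exogeneity and monotonicity, PN = (p₁ − p₀) / p₁.
PN = (0.12093 − 0.033658) / 0.12093 = 0.087275 / 0.12093 ≈ 0.7217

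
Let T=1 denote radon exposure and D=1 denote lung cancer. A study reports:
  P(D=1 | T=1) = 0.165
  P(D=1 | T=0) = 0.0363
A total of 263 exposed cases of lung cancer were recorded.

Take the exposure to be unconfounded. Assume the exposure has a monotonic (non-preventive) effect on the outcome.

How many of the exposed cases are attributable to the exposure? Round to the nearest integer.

about 205 cases

Let p₁ = 0.165, p₀ = 0.0363.
PN = (p₁ − p₀)/p₁ = (0.165 − 0.0363) / 0.165 ≈ 0.78000.
Attributable cases ≈ PN × (exposed cases) = 0.78000 × 263 ≈ 205.14.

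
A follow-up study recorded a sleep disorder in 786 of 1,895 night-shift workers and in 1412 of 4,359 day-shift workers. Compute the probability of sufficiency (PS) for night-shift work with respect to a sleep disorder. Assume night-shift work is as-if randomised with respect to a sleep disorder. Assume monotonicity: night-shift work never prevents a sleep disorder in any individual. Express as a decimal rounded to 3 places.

PS ≈ 0.134

p₁ = P(outcome | exposed) = 786/1895 = 0.41478
p₀ = P(outcome | unexposed) = 1412/4359 = 0.32393
Under exogeneity and monotonicity, PS = (p₁ − p₀) / (1 − p₀).
PS = (0.41478 − 0.32393) / (1 − 0.32393) = 0.090848 / 0.67607 ≈ 0.1344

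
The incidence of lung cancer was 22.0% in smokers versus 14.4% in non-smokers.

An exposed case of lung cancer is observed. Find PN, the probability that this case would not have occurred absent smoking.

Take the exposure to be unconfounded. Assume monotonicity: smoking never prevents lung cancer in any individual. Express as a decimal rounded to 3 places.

p₁ = 0.22, p₀ = 0.144.
Under exogeneity and monotonicity, PN = (p₁ − p₀) / p₁.
PN = (0.22 − 0.144) / 0.22 = 0.076 / 0.22 ≈ 0.3455

PN ≈ 0.345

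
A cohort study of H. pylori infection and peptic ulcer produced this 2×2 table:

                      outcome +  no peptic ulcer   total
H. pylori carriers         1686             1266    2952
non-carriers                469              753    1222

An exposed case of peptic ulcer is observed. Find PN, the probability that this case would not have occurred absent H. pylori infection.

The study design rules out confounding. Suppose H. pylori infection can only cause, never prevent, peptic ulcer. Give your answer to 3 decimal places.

PN ≈ 0.328

p₁ = P(outcome | exposed) = 1686/2952 = 0.57114
p₀ = P(outcome | unexposed) = 469/1222 = 0.3838
Under exogeneity and monotonicity, PN = (p₁ − p₀)/p₁.
PN = (0.57114 − 0.3838) / 0.57114 ≈ 0.3280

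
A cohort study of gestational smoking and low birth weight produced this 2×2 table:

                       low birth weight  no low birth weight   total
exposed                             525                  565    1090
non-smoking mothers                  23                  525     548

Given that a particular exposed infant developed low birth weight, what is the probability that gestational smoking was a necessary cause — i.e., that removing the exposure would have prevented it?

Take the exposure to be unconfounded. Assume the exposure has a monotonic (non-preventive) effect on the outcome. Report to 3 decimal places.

p₁ = P(outcome | exposed) = 525/1090 = 0.48165
p₀ = P(outcome | unexposed) = 23/548 = 0.041971
Under exogeneity and monotonicity, PN = (p₁ − p₀)/p₁.
PN = (0.48165 − 0.041971) / 0.48165 ≈ 0.9129

PN ≈ 0.913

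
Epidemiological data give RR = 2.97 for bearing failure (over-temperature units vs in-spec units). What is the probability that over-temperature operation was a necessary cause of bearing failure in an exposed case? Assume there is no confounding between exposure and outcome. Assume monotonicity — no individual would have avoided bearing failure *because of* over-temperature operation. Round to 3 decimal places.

PN ≈ 0.663

Under exogeneity and monotonicity, PN = (RR − 1) / RR = 1 − 1/RR.
PN = (2.97 − 1) / 2.97 = 1.97 / 2.97 ≈ 0.6633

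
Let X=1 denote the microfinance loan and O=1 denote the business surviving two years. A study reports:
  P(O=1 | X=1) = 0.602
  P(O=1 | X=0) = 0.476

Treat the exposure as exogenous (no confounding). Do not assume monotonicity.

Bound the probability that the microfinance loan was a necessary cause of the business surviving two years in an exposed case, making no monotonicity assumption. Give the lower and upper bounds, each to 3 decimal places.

0.209 ≤ PN ≤ 0.870

Let p₁ = 0.602, p₀ = 0.476.
Under exogeneity alone the bounds on PN are max{0,(p₁−p₀)/p₁} ≤ PN ≤ min{1,(1−p₀)/p₁}.
  lower = (p₁ − p₀)/p₁ = 0.126 / 0.602 ≈ 0.2093
  upper = min{1, (1 − p₀)/p₁} = 0.524 / 0.602 ≈ 0.8704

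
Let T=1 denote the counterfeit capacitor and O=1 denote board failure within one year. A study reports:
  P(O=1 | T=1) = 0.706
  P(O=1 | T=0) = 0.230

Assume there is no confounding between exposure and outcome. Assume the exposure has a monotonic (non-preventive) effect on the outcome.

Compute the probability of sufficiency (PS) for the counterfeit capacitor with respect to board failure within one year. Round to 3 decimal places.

Let p₁ = 0.706, p₀ = 0.23.
Under exogeneity and monotonicity, PS = (p₁ − p₀) / (1 − p₀).
PS = (0.706 − 0.23) / (1 − 0.23) = 0.476 / 0.77 ≈ 0.6182

PS ≈ 0.618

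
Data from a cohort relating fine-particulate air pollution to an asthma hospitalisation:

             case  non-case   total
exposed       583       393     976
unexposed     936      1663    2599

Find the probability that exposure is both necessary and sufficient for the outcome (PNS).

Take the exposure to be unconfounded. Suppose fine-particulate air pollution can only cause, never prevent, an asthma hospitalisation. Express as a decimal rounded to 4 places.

PNS ≈ 0.2372

p₁ = P(outcome | exposed) = 583/976 = 0.59734
p₀ = P(outcome | unexposed) = 936/2599 = 0.36014
Under exogeneity and monotonicity, PNS = p₁ − p₀.
PNS = 0.59734 − 0.36014 = 0.2372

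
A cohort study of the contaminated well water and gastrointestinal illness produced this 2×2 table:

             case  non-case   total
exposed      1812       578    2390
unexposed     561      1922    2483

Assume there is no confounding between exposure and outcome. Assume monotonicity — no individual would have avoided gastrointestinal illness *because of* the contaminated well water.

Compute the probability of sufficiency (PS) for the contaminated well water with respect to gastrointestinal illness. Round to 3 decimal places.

p₁ = P(outcome | exposed) = 1812/2390 = 0.75816
p₀ = P(outcome | unexposed) = 561/2483 = 0.22594
Under exogeneity and monotonicity, PS = (p₁ − p₀) / (1 − p₀).
PS = (0.75816 − 0.22594) / (1 − 0.22594) = 0.53222 / 0.77406 ≈ 0.6876

PS ≈ 0.688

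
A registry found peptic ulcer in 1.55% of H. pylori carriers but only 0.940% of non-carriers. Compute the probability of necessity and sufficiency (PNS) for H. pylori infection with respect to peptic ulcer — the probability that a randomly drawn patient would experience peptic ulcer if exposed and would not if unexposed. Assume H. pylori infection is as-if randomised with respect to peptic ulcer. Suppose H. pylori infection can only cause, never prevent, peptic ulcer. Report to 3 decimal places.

PNS ≈ 0.006

p₁ = 0.0155, p₀ = 0.0094.
Under exogeneity and monotonicity, PNS = p₁ − p₀.
PNS = 0.0155 − 0.0094 = 0.0061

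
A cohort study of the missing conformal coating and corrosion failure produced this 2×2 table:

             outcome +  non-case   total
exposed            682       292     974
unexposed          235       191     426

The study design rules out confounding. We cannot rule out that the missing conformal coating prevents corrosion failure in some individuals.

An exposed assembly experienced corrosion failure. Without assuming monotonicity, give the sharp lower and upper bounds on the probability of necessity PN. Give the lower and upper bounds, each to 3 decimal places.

0.212 ≤ PN ≤ 0.640

p₁ = P(outcome | exposed) = 682/974 = 0.70021
p₀ = P(outcome | unexposed) = 235/426 = 0.55164
Under exogeneity alone the bounds on PN are max{0,(p₁−p₀)/p₁} ≤ PN ≤ min{1,(1−p₀)/p₁}.
  lower = (p₁ − p₀)/p₁ = 0.14856 / 0.70021 ≈ 0.2122
  upper = min{1, (1 − p₀)/p₁} = 0.44836 / 0.70021 ≈ 0.6403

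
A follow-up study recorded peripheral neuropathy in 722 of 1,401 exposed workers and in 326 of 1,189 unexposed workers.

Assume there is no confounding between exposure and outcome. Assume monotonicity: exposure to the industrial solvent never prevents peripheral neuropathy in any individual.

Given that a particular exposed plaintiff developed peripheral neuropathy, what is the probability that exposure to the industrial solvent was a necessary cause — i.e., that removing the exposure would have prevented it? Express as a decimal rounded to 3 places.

p₁ = P(outcome | exposed) = 722/1401 = 0.51535
p₀ = P(outcome | unexposed) = 326/1189 = 0.27418
Under exogeneity and monotonicity, PN = (p₁ − p₀) / p₁.
PN = (0.51535 − 0.27418) / 0.51535 = 0.24117 / 0.51535 ≈ 0.4680

PN ≈ 0.468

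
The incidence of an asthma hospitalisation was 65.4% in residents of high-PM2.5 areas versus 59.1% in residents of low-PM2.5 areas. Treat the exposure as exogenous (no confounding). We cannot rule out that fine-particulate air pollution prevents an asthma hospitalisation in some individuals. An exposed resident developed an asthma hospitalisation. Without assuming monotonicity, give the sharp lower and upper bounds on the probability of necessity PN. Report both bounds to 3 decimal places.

0.096 ≤ PN ≤ 0.625

p₁ = 0.654, p₀ = 0.591.
Under exogeneity alone the bounds on PN are max{0,(p₁−p₀)/p₁} ≤ PN ≤ min{1,(1−p₀)/p₁}.
  lower = (p₁ − p₀)/p₁ = 0.063 / 0.654 ≈ 0.0963
  upper = min{1, (1 − p₀)/p₁} = 0.409 / 0.654 ≈ 0.6254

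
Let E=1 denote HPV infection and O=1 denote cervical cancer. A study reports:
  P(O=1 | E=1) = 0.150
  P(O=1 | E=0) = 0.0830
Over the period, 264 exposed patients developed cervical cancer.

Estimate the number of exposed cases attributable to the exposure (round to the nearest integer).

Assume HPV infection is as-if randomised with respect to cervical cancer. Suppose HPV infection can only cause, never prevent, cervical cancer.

Let p₁ = 0.15, p₀ = 0.083.
PN = (p₁ − p₀)/p₁ = (0.15 − 0.083) / 0.15 ≈ 0.44667.
Attributable cases ≈ PN × (exposed cases) = 0.44667 × 264 ≈ 117.92.

about 118 cases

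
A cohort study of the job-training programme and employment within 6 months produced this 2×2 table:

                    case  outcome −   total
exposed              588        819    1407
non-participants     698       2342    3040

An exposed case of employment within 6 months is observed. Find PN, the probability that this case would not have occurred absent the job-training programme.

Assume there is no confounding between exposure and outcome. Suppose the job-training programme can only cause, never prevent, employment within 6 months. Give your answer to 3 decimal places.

PN ≈ 0.451

p₁ = P(outcome | exposed) = 588/1407 = 0.41791
p₀ = P(outcome | unexposed) = 698/3040 = 0.22961
Under exogeneity and monotonicity, PN = (p₁ − p₀)/p₁.
PN = (0.41791 − 0.22961) / 0.41791 ≈ 0.4506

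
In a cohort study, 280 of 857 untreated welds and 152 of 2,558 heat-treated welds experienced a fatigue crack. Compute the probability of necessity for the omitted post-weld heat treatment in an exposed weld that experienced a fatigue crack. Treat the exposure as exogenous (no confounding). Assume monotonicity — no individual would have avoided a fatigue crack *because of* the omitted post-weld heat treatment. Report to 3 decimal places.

p₁ = P(outcome | exposed) = 280/857 = 0.32672
p₀ = P(outcome | unexposed) = 152/2558 = 0.059421
Under exogeneity and monotonicity, PN = (p₁ − p₀) / p₁.
PN = (0.32672 − 0.059421) / 0.32672 = 0.2673 / 0.32672 ≈ 0.8181

PN ≈ 0.818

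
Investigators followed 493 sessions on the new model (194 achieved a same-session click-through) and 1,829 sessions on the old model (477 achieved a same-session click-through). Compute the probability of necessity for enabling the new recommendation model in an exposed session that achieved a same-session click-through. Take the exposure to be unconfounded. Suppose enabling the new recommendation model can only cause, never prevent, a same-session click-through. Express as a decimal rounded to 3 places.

PN ≈ 0.337

p₁ = P(outcome | exposed) = 194/493 = 0.39351
p₀ = P(outcome | unexposed) = 477/1829 = 0.2608
Under exogeneity and monotonicity, PN = (p₁ − p₀) / p₁.
PN = (0.39351 − 0.2608) / 0.39351 = 0.13271 / 0.39351 ≈ 0.3372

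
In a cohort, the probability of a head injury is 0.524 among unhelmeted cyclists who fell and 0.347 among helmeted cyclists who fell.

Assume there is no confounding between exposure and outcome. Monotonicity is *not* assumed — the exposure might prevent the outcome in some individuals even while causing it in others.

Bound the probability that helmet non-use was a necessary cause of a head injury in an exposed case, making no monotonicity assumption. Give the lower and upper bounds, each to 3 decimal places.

0.338 ≤ PN ≤ 1.000

Let p₁ = 0.524, p₀ = 0.347.
Under exogeneity alone the bounds on PN are max{0,(p₁−p₀)/p₁} ≤ PN ≤ min{1,(1−p₀)/p₁}.
  lower = (p₁ − p₀)/p₁ = 0.177 / 0.524 ≈ 0.3378
  upper = min{1, (1 − p₀)/p₁} = 0.653 / 0.524 ≈ 1.2462 → capped at 1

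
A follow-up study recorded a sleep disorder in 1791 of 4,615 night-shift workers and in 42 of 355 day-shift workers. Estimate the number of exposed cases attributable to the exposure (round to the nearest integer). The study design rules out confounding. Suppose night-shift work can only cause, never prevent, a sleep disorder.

p₁ = P(outcome | exposed) = 1791/4615 = 0.38808
p₀ = P(outcome | unexposed) = 42/355 = 0.11831
PN = (p₁ − p₀)/p₁ = (0.38808 − 0.11831) / 0.38808 ≈ 0.69514.
Attributable cases ≈ PN × (exposed cases) = 0.69514 × 1791 ≈ 1245.00.

about 1245 cases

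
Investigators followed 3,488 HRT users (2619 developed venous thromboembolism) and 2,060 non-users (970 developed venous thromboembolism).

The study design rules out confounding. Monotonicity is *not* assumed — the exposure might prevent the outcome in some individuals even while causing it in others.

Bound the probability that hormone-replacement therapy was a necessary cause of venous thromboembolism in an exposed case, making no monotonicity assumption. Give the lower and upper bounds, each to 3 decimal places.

0.373 ≤ PN ≤ 0.705

p₁ = P(outcome | exposed) = 2619/3488 = 0.75086
p₀ = P(outcome | unexposed) = 970/2060 = 0.47087
Under exogeneity alone the bounds on PN are max{0,(p₁−p₀)/p₁} ≤ PN ≤ min{1,(1−p₀)/p₁}.
  lower = (p₁ − p₀)/p₁ = 0.27999 / 0.75086 ≈ 0.3729
  upper = min{1, (1 − p₀)/p₁} = 0.52913 / 0.75086 ≈ 0.7047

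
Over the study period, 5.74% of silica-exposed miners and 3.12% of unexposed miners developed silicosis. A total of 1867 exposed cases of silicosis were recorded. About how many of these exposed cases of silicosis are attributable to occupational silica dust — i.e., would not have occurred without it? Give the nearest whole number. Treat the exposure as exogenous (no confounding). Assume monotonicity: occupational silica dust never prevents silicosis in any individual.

about 852 cases

p₁ = 0.0574, p₀ = 0.0312.
PN = (p₁ − p₀)/p₁ = (0.0574 − 0.0312) / 0.0574 ≈ 0.45645.
Attributable cases ≈ PN × (exposed cases) = 0.45645 × 1867 ≈ 852.18.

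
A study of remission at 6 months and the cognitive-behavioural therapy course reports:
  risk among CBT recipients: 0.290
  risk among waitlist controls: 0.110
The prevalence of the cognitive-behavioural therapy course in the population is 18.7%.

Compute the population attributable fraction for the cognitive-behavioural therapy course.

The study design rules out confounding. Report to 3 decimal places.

PAF ≈ 0.234

Let p₁ = 0.29, p₀ = 0.11.
Overall risk P(Y=1) = π·p₁ + (1−π)·p₀ = 0.187×0.29 + 0.813×0.11 = 0.14366.
Under exogeneity, PAF = [P(Y=1) − p₀] / P(Y=1).
PAF = (0.14366 − 0.11) / 0.14366 ≈ 0.2343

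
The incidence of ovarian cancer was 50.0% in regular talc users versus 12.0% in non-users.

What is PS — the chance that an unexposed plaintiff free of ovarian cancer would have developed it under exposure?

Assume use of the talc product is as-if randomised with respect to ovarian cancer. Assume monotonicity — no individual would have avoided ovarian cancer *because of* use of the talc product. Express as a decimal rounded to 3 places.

PS ≈ 0.432

p₁ = 0.5, p₀ = 0.12.
Under exogeneity and monotonicity, PS = (p₁ − p₀) / (1 − p₀).
PS = (0.5 − 0.12) / (1 − 0.12) = 0.38 / 0.88 ≈ 0.4318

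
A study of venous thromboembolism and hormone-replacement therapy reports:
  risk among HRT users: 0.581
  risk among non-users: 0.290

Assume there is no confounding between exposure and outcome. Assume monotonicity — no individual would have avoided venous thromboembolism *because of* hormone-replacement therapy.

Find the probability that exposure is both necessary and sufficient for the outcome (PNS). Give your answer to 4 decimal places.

PNS ≈ 0.2910

Let p₁ = 0.581, p₀ = 0.29.
Under exogeneity and monotonicity, PNS = p₁ − p₀.
PNS = 0.581 − 0.29 = 0.291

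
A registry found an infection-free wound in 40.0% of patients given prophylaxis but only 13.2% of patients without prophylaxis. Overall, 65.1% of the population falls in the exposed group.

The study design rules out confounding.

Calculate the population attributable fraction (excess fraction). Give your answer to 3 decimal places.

PAF ≈ 0.569

p₁ = 0.4, p₀ = 0.132.
Overall risk P(Y=1) = π·p₁ + (1−π)·p₀ = 0.651×0.4 + 0.349×0.132 = 0.30647.
Under exogeneity, PAF = [P(Y=1) − p₀] / P(Y=1).
PAF = (0.30647 − 0.132) / 0.30647 ≈ 0.5693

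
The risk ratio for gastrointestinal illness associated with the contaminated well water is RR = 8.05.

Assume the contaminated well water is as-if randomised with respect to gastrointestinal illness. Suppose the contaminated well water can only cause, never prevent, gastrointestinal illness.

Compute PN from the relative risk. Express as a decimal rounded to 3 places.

PN ≈ 0.876

Under exogeneity and monotonicity, PN = (RR − 1) / RR = 1 − 1/RR.
PN = (8.05 − 1) / 8.05 = 7.05 / 8.05 ≈ 0.8758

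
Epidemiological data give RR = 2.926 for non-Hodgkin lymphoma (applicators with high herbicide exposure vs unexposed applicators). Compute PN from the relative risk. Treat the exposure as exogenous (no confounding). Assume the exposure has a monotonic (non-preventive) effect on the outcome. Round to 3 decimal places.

PN ≈ 0.658

Under exogeneity and monotonicity, PN = (RR − 1) / RR = 1 − 1/RR.
PN = (2.926 − 1) / 2.926 = 1.926 / 2.926 ≈ 0.6582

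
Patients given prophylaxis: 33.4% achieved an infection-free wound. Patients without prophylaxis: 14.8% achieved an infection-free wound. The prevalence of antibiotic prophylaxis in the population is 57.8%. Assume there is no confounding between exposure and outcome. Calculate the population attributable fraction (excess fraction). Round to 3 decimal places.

PAF ≈ 0.421

p₁ = 0.334, p₀ = 0.148.
Overall risk P(Y=1) = π·p₁ + (1−π)·p₀ = 0.578×0.334 + 0.422×0.148 = 0.25551.
Under exogeneity, PAF = [P(Y=1) − p₀] / P(Y=1).
PAF = (0.25551 − 0.148) / 0.25551 ≈ 0.4208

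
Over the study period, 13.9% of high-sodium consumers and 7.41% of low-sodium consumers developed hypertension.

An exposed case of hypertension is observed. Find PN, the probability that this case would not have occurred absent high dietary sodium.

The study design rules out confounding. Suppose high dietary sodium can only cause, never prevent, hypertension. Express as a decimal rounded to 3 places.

PN ≈ 0.467

p₁ = 0.139, p₀ = 0.0741.
Under exogeneity and monotonicity, PN = (p₁ − p₀) / p₁.
PN = (0.139 − 0.0741) / 0.139 = 0.0649 / 0.139 ≈ 0.4669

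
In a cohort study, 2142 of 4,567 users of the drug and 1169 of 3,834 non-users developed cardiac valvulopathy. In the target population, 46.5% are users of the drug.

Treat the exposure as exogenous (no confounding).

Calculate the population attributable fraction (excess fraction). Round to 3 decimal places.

p₁ = P(outcome | exposed) = 2142/4567 = 0.46902
p₀ = P(outcome | unexposed) = 1169/3834 = 0.3049
Overall risk P(Y=1) = π·p₁ + (1−π)·p₀ = 0.465×0.46902 + 0.535×0.3049 = 0.38122.
Under exogeneity, PAF = [P(Y=1) − p₀] / P(Y=1).
PAF = (0.38122 − 0.3049) / 0.38122 ≈ 0.2002

PAF ≈ 0.200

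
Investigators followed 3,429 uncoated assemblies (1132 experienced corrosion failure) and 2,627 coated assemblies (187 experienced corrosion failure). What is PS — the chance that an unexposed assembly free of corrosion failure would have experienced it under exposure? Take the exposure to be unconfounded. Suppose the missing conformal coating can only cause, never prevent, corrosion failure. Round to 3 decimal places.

PS ≈ 0.279

p₁ = P(outcome | exposed) = 1132/3429 = 0.33013
p₀ = P(outcome | unexposed) = 187/2627 = 0.071184
Under exogeneity and monotonicity, PS = (p₁ − p₀) / (1 − p₀).
PS = (0.33013 − 0.071184) / (1 − 0.071184) = 0.25894 / 0.92882 ≈ 0.2788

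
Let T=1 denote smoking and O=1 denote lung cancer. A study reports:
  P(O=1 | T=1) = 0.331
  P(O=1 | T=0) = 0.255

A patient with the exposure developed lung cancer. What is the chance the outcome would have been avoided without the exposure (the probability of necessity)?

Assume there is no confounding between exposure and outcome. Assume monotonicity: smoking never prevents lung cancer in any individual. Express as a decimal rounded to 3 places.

Let p₁ = 0.331, p₀ = 0.255.
Under exogeneity and monotonicity, PN = (p₁ − p₀) / p₁.
PN = (0.331 − 0.255) / 0.331 = 0.076 / 0.331 ≈ 0.2296

PN ≈ 0.230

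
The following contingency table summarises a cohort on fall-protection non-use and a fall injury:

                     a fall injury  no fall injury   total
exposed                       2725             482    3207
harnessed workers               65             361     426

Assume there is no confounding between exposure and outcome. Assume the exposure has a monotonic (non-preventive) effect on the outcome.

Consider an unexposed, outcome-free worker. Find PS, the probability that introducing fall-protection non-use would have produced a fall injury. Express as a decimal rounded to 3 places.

PS ≈ 0.823

p₁ = P(outcome | exposed) = 2725/3207 = 0.8497
p₀ = P(outcome | unexposed) = 65/426 = 0.15258
Under exogeneity and monotonicity, PS = (p₁ − p₀)/(1 − p₀).
PS = (0.8497 − 0.15258) / 0.84742 ≈ 0.8226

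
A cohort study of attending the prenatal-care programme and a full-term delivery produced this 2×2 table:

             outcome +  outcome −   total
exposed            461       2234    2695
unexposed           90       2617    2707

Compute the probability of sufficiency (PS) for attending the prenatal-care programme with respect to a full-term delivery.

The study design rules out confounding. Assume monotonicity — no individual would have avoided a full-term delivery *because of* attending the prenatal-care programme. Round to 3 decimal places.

PS ≈ 0.143

p₁ = P(outcome | exposed) = 461/2695 = 0.17106
p₀ = P(outcome | unexposed) = 90/2707 = 0.033247
Under exogeneity and monotonicity, PS = (p₁ − p₀) / (1 − p₀).
PS = (0.17106 − 0.033247) / (1 − 0.033247) = 0.13781 / 0.96675 ≈ 0.1425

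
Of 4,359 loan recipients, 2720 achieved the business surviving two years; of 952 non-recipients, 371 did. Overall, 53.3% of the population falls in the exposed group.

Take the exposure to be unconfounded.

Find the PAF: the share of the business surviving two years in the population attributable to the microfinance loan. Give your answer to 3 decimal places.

PAF ≈ 0.243

p₁ = P(outcome | exposed) = 2720/4359 = 0.624
p₀ = P(outcome | unexposed) = 371/952 = 0.38971
Overall risk P(Y=1) = π·p₁ + (1−π)·p₀ = 0.533×0.624 + 0.467×0.38971 = 0.51458.
Under exogeneity, PAF = [P(Y=1) − p₀] / P(Y=1).
PAF = (0.51458 − 0.38971) / 0.51458 ≈ 0.2427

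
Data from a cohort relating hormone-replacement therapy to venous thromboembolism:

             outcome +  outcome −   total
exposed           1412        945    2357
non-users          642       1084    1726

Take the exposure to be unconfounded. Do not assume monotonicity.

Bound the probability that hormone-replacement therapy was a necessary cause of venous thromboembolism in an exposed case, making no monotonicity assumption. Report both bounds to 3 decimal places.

p₁ = P(outcome | exposed) = 1412/2357 = 0.59907
p₀ = P(outcome | unexposed) = 642/1726 = 0.37196
Under exogeneity alone the bounds on PN are max{0,(p₁−p₀)/p₁} ≤ PN ≤ min{1,(1−p₀)/p₁}.
  lower = (p₁ − p₀)/p₁ = 0.22711 / 0.59907 ≈ 0.3791
  upper = min{1, (1 − p₀)/p₁} = 0.62804 / 0.59907 ≈ 1.0484 → capped at 1

0.379 ≤ PN ≤ 1.000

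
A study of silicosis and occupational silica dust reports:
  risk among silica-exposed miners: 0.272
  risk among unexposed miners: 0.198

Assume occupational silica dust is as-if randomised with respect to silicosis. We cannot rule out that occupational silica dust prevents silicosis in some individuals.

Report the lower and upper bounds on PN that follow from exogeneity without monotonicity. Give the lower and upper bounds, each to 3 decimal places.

Let p₁ = 0.272, p₀ = 0.198.
Under exogeneity alone the bounds on PN are max{0,(p₁−p₀)/p₁} ≤ PN ≤ min{1,(1−p₀)/p₁}.
  lower = (p₁ − p₀)/p₁ = 0.074 / 0.272 ≈ 0.2721
  upper = min{1, (1 − p₀)/p₁} = 0.802 / 0.272 ≈ 2.9485 → capped at 1

0.272 ≤ PN ≤ 1.000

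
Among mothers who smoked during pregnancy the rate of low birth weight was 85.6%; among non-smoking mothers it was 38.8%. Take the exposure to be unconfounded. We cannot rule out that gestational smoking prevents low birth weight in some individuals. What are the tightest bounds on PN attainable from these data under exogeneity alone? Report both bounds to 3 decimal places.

p₁ = 0.856, p₀ = 0.388.
Under exogeneity alone the bounds on PN are max{0,(p₁−p₀)/p₁} ≤ PN ≤ min{1,(1−p₀)/p₁}.
  lower = (p₁ − p₀)/p₁ = 0.468 / 0.856 ≈ 0.5467
  upper = min{1, (1 − p₀)/p₁} = 0.612 / 0.856 ≈ 0.7150

0.547 ≤ PN ≤ 0.715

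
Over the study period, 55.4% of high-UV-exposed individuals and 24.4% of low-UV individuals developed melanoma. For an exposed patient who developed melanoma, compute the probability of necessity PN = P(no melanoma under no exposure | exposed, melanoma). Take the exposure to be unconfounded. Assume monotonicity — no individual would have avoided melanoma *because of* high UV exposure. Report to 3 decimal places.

p₁ = 0.554, p₀ = 0.244.
Under exogeneity and monotonicity, PN = (p₁ − p₀) / p₁.
PN = (0.554 − 0.244) / 0.554 = 0.31 / 0.554 ≈ 0.5596

PN ≈ 0.560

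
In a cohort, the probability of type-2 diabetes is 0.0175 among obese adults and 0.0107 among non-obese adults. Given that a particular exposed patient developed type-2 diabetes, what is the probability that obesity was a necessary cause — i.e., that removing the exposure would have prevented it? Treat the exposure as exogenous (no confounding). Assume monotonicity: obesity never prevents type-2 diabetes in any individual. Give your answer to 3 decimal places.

Let p₁ = 0.0175, p₀ = 0.0107.
Under exogeneity and monotonicity, PN = (p₁ − p₀) / p₁.
PN = (0.0175 − 0.0107) / 0.0175 = 0.0068 / 0.0175 ≈ 0.3886

PN ≈ 0.389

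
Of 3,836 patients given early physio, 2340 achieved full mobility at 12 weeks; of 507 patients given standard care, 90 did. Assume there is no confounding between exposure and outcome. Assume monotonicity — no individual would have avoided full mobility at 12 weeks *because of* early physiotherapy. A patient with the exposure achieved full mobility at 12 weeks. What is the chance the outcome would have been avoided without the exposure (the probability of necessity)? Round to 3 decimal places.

PN ≈ 0.709

p₁ = P(outcome | exposed) = 2340/3836 = 0.61001
p₀ = P(outcome | unexposed) = 90/507 = 0.17751
Under exogeneity and monotonicity, PN = (p₁ − p₀) / p₁.
PN = (0.61001 − 0.17751) / 0.61001 = 0.4325 / 0.61001 ≈ 0.7090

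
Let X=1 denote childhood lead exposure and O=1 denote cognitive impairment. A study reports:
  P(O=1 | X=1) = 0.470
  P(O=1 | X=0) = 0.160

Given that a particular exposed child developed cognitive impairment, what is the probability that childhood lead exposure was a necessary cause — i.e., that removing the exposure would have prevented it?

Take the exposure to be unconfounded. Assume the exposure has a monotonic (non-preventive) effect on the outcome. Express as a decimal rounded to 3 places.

Let p₁ = 0.47, p₀ = 0.16.
Under exogeneity and monotonicity, PN = (p₁ − p₀) / p₁.
PN = (0.47 − 0.16) / 0.47 = 0.31 / 0.47 ≈ 0.6596

PN ≈ 0.660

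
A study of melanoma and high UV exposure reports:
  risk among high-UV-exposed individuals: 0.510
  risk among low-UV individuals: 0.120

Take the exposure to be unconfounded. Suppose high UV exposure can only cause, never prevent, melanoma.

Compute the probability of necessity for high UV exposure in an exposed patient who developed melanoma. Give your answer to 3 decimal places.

PN ≈ 0.765

Let p₁ = 0.51, p₀ = 0.12.
Under exogeneity and monotonicity, PN = (p₁ − p₀) / p₁.
PN = (0.51 − 0.12) / 0.51 = 0.39 / 0.51 ≈ 0.7647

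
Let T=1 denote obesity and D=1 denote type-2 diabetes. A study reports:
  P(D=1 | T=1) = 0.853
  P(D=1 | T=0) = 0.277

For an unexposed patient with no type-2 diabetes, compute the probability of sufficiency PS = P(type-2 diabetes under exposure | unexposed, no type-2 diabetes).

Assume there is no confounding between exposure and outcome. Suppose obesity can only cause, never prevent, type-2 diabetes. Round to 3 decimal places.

Let p₁ = 0.853, p₀ = 0.277.
Under exogeneity and monotonicity, PS = (p₁ − p₀) / (1 − p₀).
PS = (0.853 − 0.277) / (1 − 0.277) = 0.576 / 0.723 ≈ 0.7967

PS ≈ 0.797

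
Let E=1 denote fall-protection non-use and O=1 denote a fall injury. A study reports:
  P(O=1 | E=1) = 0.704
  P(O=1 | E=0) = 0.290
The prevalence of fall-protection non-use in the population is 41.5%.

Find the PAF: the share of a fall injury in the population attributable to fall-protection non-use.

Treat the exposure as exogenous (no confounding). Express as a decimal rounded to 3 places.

PAF ≈ 0.372

Let p₁ = 0.704, p₀ = 0.29.
Overall risk P(Y=1) = π·p₁ + (1−π)·p₀ = 0.415×0.704 + 0.585×0.29 = 0.46181.
Under exogeneity, PAF = [P(Y=1) − p₀] / P(Y=1).
PAF = (0.46181 − 0.29) / 0.46181 ≈ 0.3720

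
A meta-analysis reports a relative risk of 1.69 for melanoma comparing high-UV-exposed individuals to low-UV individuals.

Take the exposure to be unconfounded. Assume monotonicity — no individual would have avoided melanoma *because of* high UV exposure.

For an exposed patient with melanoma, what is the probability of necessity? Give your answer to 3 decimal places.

Under exogeneity and monotonicity, PN = (RR − 1) / RR = 1 − 1/RR.
PN = (1.69 − 1) / 1.69 = 0.69 / 1.69 ≈ 0.4083

PN ≈ 0.408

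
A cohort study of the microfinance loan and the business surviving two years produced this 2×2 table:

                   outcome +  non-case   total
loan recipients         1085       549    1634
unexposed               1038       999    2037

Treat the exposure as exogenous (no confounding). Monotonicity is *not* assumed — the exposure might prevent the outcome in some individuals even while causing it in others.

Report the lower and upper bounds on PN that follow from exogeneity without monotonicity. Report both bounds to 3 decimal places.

0.233 ≤ PN ≤ 0.739

p₁ = P(outcome | exposed) = 1085/1634 = 0.66401
p₀ = P(outcome | unexposed) = 1038/2037 = 0.50957
Under exogeneity alone the bounds on PN are max{0,(p₁−p₀)/p₁} ≤ PN ≤ min{1,(1−p₀)/p₁}.
  lower = (p₁ − p₀)/p₁ = 0.15444 / 0.66401 ≈ 0.2326
  upper = min{1, (1 − p₀)/p₁} = 0.49043 / 0.66401 ≈ 0.7386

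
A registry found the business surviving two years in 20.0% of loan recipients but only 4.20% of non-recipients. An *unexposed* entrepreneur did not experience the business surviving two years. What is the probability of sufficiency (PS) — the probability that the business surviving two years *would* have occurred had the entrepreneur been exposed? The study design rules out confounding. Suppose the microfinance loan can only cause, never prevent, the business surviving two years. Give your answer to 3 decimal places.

PS ≈ 0.165

p₁ = 0.2, p₀ = 0.042.
Under exogeneity and monotonicity, PS = (p₁ − p₀) / (1 − p₀).
PS = (0.2 − 0.042) / (1 − 0.042) = 0.158 / 0.958 ≈ 0.1649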